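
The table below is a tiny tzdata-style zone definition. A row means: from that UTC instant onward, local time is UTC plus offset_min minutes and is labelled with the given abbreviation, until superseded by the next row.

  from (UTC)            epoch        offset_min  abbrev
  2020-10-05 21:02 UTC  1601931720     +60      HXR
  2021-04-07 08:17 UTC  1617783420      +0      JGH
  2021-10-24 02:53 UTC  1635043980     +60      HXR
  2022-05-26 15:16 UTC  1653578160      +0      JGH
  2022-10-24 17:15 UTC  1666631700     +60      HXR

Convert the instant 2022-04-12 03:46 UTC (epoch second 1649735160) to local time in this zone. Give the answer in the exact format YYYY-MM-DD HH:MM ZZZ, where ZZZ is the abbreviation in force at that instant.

2022-04-12 04:46 HXR

Query: 2022-04-12 03:46 UTC
Rule 3/5 (HXR, +01:00): 2021-10-24 02:53 UTC ≤ query < 2022-05-26 15:16 UTC
3·60 + 46 + 60 = 286 min
286 = 0·1440 + 286; 286 = 4·60 + 46 → 04:46, same day
→ 2022-04-12 04:46 HXR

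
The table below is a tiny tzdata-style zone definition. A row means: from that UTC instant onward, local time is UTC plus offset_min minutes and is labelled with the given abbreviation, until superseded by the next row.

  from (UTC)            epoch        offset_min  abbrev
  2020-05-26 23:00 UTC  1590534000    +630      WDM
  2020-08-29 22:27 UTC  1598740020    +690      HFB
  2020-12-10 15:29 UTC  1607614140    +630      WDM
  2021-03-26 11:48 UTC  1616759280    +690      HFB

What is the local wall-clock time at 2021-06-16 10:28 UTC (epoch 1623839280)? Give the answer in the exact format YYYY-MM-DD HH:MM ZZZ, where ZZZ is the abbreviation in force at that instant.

2021-06-16 21:58 HFB

Query: 2021-06-16 10:28 UTC
Rule 4/4 (HFB, +11:30): 2021-03-26 11:48 UTC ≤ query < +∞
10·60 + 28 + 690 = 1318 min
1318 = 0·1440 + 1318; 1318 = 21·60 + 58 → 21:58, same day
→ 2021-06-16 21:58 HFB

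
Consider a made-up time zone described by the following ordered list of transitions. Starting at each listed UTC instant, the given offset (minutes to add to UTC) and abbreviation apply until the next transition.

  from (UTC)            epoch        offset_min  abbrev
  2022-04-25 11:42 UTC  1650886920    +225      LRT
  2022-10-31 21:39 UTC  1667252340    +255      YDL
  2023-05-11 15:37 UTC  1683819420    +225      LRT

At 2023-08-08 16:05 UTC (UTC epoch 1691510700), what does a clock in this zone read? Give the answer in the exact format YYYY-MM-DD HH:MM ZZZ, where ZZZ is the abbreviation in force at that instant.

Query: 2023-08-08 16:05 UTC
Rule 3/3 (LRT, +03:45): 2023-05-11 15:37 UTC ≤ query < +∞
16·60 + 5 + 225 = 1190 min
1190 = 0·1440 + 1190; 1190 = 19·60 + 50 → 19:50, same day
→ 2023-08-08 19:50 LRT

2023-08-08 19:50 LRT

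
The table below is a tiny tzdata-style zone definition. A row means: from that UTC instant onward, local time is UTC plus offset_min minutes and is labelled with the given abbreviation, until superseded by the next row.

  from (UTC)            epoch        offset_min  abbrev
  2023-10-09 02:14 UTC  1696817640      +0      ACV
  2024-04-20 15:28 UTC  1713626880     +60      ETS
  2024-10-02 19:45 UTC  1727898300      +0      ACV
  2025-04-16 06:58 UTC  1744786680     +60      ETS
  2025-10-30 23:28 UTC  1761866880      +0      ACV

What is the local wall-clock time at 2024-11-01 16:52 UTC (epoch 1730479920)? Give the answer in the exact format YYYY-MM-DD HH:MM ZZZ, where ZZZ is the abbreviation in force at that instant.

2024-11-01 16:52 ACV

Query: 2024-11-01 16:52 UTC
Rule 3/5 (ACV, +00:00): 2024-10-02 19:45 UTC ≤ query < 2025-04-16 06:58 UTC
16·60 + 52 + 0 = 1012 min
1012 = 0·1440 + 1012; 1012 = 16·60 + 52 → 16:52, same day
→ 2024-11-01 16:52 ACV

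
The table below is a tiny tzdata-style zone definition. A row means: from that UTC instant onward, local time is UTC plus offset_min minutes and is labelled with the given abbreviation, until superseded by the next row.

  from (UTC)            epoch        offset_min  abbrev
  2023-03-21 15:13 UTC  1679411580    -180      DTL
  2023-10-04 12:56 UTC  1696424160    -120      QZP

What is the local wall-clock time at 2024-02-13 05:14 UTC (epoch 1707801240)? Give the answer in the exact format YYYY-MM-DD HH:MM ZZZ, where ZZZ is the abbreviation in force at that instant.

2024-02-13 03:14 QZP

Query: 2024-02-13 05:14 UTC
Rule 2/2 (QZP, -02:00): 2023-10-04 12:56 UTC ≤ query < +∞
5·60 + 14 - 120 = 194 min
194 = 0·1440 + 194; 194 = 3·60 + 14 → 03:14, same day
→ 2024-02-13 03:14 QZP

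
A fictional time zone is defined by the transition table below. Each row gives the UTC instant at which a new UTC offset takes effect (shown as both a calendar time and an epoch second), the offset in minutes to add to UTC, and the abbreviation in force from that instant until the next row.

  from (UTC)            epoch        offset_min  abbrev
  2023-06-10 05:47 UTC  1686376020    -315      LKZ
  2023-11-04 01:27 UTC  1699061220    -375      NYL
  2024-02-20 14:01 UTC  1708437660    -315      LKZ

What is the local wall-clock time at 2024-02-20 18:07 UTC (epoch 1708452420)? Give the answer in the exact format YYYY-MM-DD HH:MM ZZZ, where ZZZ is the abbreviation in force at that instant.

Query: 2024-02-20 18:07 UTC
Rule 3/3 (LKZ, -05:15): 2024-02-20 14:01 UTC ≤ query < +∞
18·60 + 7 - 315 = 772 min
772 = 0·1440 + 772; 772 = 12·60 + 52 → 12:52, same day
→ 2024-02-20 12:52 LKZ

2024-02-20 12:52 LKZ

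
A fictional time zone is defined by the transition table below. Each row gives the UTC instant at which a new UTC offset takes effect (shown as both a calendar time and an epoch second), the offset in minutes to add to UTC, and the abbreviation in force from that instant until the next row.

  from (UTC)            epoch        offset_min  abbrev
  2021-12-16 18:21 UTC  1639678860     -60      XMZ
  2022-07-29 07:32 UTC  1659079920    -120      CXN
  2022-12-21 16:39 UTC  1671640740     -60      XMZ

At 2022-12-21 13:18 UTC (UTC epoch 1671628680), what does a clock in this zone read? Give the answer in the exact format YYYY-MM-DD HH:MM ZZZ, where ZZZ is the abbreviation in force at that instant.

Query: 2022-12-21 13:18 UTC
Rule 2/3 (CXN, -02:00): 2022-07-29 07:32 UTC ≤ query < 2022-12-21 16:39 UTC
13·60 + 18 - 120 = 678 min
678 = 0·1440 + 678; 678 = 11·60 + 18 → 11:18, same day
→ 2022-12-21 11:18 CXN

2022-12-21 11:18 CXN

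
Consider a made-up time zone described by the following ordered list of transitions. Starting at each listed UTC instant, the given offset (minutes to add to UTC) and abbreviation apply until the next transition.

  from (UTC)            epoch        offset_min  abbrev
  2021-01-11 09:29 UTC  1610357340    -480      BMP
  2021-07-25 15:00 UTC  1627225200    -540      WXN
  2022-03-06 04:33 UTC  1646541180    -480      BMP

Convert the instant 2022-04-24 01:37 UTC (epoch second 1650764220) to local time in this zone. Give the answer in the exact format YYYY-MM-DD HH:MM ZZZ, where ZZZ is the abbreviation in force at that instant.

Query: 2022-04-24 01:37 UTC
Rule 3/3 (BMP, -08:00): 2022-03-06 04:33 UTC ≤ query < +∞
1·60 + 37 - 480 = -383 min
-383 = -1·1440 + 1057; 1057 = 17·60 + 37 → 17:37, 2022-04-24 - 1 day = 2022-04-23
→ 2022-04-23 17:37 BMP

2022-04-23 17:37 BMP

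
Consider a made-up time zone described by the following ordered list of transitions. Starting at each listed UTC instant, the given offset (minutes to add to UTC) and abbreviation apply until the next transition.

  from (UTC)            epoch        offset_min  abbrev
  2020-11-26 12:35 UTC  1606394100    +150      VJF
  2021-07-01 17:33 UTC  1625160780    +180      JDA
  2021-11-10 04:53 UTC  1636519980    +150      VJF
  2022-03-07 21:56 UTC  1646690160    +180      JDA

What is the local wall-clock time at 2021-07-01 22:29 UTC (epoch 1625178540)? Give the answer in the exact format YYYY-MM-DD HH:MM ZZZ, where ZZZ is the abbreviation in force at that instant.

Query: 2021-07-01 22:29 UTC
Rule 2/4 (JDA, +03:00): 2021-07-01 17:33 UTC ≤ query < 2021-11-10 04:53 UTC
22·60 + 29 + 180 = 1529 min
1529 = 1·1440 + 89; 89 = 1·60 + 29 → 01:29, 2021-07-01 + 1 day = 2021-07-02
→ 2021-07-02 01:29 JDA

2021-07-02 01:29 JDA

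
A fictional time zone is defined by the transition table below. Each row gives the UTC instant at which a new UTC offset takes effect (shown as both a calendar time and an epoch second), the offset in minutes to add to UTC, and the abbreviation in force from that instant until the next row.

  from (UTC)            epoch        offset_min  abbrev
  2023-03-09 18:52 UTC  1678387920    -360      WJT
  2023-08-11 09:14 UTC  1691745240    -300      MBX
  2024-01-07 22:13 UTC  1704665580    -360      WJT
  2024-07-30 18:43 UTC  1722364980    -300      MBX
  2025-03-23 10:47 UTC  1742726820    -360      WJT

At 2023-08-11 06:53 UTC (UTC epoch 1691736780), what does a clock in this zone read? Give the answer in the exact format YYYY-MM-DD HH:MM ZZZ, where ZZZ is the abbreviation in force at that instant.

Query: 2023-08-11 06:53 UTC
Rule 1/5 (WJT, -06:00): 2023-03-09 18:52 UTC ≤ query < 2023-08-11 09:14 UTC
6·60 + 53 - 360 = 53 min
53 = 0·1440 + 53; 53 = 0·60 + 53 → 00:53, same day
→ 2023-08-11 00:53 WJT

2023-08-11 00:53 WJT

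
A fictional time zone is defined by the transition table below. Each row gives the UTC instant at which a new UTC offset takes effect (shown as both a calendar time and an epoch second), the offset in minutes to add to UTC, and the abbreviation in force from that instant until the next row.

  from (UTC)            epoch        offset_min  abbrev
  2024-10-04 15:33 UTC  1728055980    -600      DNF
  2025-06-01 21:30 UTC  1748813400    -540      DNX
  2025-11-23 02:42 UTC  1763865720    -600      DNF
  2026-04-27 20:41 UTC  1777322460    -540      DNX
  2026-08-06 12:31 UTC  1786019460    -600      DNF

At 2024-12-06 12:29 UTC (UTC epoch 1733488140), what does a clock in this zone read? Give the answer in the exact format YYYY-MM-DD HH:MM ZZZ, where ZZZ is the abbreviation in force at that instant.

Query: 2024-12-06 12:29 UTC
Rule 1/5 (DNF, -10:00): 2024-10-04 15:33 UTC ≤ query < 2025-06-01 21:30 UTC
12·60 + 29 - 600 = 149 min
149 = 0·1440 + 149; 149 = 2·60 + 29 → 02:29, same day
→ 2024-12-06 02:29 DNF

2024-12-06 02:29 DNF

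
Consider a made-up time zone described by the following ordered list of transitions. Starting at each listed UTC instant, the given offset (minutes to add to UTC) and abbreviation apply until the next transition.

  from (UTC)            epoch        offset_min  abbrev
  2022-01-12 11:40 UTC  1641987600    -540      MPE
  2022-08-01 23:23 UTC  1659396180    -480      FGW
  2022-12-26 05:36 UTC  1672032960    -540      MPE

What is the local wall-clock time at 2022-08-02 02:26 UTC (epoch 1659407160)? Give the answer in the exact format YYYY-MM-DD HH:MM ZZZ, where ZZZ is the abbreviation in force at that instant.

Query: 2022-08-02 02:26 UTC
Rule 2/3 (FGW, -08:00): 2022-08-01 23:23 UTC ≤ query < 2022-12-26 05:36 UTC
2·60 + 26 - 480 = -334 min
-334 = -1·1440 + 1106; 1106 = 18·60 + 26 → 18:26, 2022-08-02 - 1 day = 2022-08-01
→ 2022-08-01 18:26 FGW

2022-08-01 18:26 FGW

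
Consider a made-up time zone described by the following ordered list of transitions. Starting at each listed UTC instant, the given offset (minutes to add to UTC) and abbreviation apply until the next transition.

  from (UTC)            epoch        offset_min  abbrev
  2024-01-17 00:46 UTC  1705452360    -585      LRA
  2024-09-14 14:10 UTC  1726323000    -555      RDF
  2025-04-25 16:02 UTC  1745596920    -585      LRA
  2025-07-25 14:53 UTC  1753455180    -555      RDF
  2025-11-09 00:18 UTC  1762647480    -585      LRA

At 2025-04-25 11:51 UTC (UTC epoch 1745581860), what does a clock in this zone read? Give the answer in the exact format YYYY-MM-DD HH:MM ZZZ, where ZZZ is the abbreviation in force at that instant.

2025-04-25 02:36 RDF

Query: 2025-04-25 11:51 UTC
Rule 2/5 (RDF, -09:15): 2024-09-14 14:10 UTC ≤ query < 2025-04-25 16:02 UTC
11·60 + 51 - 555 = 156 min
156 = 0·1440 + 156; 156 = 2·60 + 36 → 02:36, same day
→ 2025-04-25 02:36 RDF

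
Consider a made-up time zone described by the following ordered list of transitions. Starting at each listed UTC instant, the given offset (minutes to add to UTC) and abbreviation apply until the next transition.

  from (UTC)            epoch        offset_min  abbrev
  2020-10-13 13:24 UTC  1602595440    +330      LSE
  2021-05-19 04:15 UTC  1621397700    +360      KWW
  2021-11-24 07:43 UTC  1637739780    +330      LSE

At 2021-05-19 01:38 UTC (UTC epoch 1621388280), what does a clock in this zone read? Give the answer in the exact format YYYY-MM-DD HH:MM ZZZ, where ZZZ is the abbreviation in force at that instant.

Query: 2021-05-19 01:38 UTC
Rule 1/3 (LSE, +05:30): 2020-10-13 13:24 UTC ≤ query < 2021-05-19 04:15 UTC
1·60 + 38 + 330 = 428 min
428 = 0·1440 + 428; 428 = 7·60 + 8 → 07:08, same day
→ 2021-05-19 07:08 LSE

2021-05-19 07:08 LSE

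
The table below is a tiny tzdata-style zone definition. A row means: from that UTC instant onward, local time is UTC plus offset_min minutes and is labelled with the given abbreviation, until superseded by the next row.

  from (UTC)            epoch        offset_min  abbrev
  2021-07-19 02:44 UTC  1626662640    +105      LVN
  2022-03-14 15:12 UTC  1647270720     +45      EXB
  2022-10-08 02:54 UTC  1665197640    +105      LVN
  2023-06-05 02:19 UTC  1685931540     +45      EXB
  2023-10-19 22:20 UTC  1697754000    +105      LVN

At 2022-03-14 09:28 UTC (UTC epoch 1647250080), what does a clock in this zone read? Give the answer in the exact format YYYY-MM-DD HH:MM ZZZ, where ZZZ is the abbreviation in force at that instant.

Query: 2022-03-14 09:28 UTC
Rule 1/5 (LVN, +01:45): 2021-07-19 02:44 UTC ≤ query < 2022-03-14 15:12 UTC
9·60 + 28 + 105 = 673 min
673 = 0·1440 + 673; 673 = 11·60 + 13 → 11:13, same day
→ 2022-03-14 11:13 LVN

2022-03-14 11:13 LVN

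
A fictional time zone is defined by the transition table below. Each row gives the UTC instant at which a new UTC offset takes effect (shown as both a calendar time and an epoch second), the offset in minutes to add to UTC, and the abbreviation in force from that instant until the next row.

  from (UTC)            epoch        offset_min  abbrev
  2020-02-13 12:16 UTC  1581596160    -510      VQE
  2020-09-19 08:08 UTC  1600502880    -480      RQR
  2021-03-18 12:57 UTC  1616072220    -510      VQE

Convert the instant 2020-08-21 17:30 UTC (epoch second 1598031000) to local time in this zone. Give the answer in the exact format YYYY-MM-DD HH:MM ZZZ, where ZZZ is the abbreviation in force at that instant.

Query: 2020-08-21 17:30 UTC
Rule 1/3 (VQE, -08:30): 2020-02-13 12:16 UTC ≤ query < 2020-09-19 08:08 UTC
17·60 + 30 - 510 = 540 min
540 = 0·1440 + 540; 540 = 9·60 + 0 → 09:00, same day
→ 2020-08-21 09:00 VQE

2020-08-21 09:00 VQE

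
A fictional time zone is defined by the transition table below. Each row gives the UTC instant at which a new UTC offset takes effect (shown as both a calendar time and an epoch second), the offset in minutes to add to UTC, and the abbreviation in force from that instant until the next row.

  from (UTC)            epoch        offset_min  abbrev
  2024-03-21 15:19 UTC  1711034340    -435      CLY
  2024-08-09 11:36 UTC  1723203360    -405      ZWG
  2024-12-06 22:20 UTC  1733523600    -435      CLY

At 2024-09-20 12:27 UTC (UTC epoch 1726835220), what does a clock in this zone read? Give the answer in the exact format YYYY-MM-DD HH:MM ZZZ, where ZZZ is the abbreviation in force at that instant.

2024-09-20 05:42 ZWG

Query: 2024-09-20 12:27 UTC
Rule 2/3 (ZWG, -06:45): 2024-08-09 11:36 UTC ≤ query < 2024-12-06 22:20 UTC
12·60 + 27 - 405 = 342 min
342 = 0·1440 + 342; 342 = 5·60 + 42 → 05:42, same day
→ 2024-09-20 05:42 ZWG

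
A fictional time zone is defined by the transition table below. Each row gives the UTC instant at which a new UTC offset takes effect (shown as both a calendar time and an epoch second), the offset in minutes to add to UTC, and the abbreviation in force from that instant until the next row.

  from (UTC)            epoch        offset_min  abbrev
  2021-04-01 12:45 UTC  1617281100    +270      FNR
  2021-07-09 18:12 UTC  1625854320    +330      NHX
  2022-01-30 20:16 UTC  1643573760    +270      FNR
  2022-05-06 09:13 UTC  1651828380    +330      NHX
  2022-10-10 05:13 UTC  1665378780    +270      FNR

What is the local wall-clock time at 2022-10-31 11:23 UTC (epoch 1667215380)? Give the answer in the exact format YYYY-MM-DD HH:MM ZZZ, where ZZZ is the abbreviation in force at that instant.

Query: 2022-10-31 11:23 UTC
Rule 5/5 (FNR, +04:30): 2022-10-10 05:13 UTC ≤ query < +∞
11·60 + 23 + 270 = 953 min
953 = 0·1440 + 953; 953 = 15·60 + 53 → 15:53, same day
→ 2022-10-31 15:53 FNR

2022-10-31 15:53 FNR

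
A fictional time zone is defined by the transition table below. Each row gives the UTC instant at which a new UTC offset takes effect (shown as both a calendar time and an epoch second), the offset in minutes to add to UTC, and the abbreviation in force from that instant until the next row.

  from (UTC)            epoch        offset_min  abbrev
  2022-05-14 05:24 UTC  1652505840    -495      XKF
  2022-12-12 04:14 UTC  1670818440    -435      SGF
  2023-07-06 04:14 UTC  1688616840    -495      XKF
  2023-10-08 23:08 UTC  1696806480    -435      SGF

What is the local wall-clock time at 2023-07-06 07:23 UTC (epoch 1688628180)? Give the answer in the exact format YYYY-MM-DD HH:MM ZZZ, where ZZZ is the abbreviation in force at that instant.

2023-07-05 23:08 XKF

Query: 2023-07-06 07:23 UTC
Rule 3/4 (XKF, -08:15): 2023-07-06 04:14 UTC ≤ query < 2023-10-08 23:08 UTC
7·60 + 23 - 495 = -52 min
-52 = -1·1440 + 1388; 1388 = 23·60 + 8 → 23:08, 2023-07-06 - 1 day = 2023-07-05
→ 2023-07-05 23:08 XKF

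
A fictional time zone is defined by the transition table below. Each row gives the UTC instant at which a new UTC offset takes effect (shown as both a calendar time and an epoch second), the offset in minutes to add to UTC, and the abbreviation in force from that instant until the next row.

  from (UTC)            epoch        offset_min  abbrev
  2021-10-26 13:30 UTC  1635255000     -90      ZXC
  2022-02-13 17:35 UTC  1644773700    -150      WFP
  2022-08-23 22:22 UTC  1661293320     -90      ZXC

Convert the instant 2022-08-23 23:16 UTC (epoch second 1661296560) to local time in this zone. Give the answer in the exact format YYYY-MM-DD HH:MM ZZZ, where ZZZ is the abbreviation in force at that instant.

2022-08-23 21:46 ZXC

Query: 2022-08-23 23:16 UTC
Rule 3/3 (ZXC, -01:30): 2022-08-23 22:22 UTC ≤ query < +∞
23·60 + 16 - 90 = 1306 min
1306 = 0·1440 + 1306; 1306 = 21·60 + 46 → 21:46, same day
→ 2022-08-23 21:46 ZXC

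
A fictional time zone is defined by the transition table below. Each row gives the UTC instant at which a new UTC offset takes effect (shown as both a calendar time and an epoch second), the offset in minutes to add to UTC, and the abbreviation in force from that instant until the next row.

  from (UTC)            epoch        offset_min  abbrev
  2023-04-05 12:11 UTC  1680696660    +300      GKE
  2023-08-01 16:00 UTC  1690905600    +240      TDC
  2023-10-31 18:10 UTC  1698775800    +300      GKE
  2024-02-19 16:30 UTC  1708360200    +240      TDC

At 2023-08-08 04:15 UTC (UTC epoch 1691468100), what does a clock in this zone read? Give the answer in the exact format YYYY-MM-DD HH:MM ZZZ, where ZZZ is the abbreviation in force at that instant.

Query: 2023-08-08 04:15 UTC
Rule 2/4 (TDC, +04:00): 2023-08-01 16:00 UTC ≤ query < 2023-10-31 18:10 UTC
4·60 + 15 + 240 = 495 min
495 = 0·1440 + 495; 495 = 8·60 + 15 → 08:15, same day
→ 2023-08-08 08:15 TDC

2023-08-08 08:15 TDC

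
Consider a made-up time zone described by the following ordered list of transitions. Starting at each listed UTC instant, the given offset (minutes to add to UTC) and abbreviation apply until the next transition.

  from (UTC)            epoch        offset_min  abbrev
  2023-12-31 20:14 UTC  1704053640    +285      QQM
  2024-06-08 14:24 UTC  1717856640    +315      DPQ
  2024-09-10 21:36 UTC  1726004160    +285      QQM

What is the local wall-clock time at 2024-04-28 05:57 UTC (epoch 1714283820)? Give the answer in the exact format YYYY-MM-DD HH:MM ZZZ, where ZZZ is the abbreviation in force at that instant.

2024-04-28 10:42 QQM

Query: 2024-04-28 05:57 UTC
Rule 1/3 (QQM, +04:45): 2023-12-31 20:14 UTC ≤ query < 2024-06-08 14:24 UTC
5·60 + 57 + 285 = 642 min
642 = 0·1440 + 642; 642 = 10·60 + 42 → 10:42, same day
→ 2024-04-28 10:42 QQM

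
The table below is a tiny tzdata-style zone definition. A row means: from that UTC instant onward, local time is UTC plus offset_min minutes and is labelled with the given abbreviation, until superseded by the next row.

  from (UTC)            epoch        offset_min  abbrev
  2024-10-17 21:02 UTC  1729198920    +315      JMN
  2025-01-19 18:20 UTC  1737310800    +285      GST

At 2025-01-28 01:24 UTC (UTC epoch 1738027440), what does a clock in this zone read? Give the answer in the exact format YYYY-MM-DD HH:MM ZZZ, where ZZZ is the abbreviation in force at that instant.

Query: 2025-01-28 01:24 UTC
Rule 2/2 (GST, +04:45): 2025-01-19 18:20 UTC ≤ query < +∞
1·60 + 24 + 285 = 369 min
369 = 0·1440 + 369; 369 = 6·60 + 9 → 06:09, same day
→ 2025-01-28 06:09 GST

2025-01-28 06:09 GST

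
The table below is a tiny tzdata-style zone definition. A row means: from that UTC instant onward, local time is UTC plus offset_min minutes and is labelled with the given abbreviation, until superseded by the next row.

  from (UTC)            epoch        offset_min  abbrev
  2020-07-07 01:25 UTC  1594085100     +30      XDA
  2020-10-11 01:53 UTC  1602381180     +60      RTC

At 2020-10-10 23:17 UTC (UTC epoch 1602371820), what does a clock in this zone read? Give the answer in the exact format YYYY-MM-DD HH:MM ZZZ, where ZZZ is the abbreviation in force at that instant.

Query: 2020-10-10 23:17 UTC
Rule 1/2 (XDA, +00:30): 2020-07-07 01:25 UTC ≤ query < 2020-10-11 01:53 UTC
23·60 + 17 + 30 = 1427 min
1427 = 0·1440 + 1427; 1427 = 23·60 + 47 → 23:47, same day
→ 2020-10-10 23:47 XDA

2020-10-10 23:47 XDA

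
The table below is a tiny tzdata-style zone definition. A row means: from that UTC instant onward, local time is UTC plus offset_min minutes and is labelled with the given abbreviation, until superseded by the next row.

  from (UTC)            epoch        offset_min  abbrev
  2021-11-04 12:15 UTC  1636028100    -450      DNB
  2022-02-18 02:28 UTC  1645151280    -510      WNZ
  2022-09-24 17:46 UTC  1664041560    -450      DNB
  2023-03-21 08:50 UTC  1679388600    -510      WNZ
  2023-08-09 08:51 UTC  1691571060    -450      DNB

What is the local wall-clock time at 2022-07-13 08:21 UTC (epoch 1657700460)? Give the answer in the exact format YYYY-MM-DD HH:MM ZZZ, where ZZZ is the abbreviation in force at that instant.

Query: 2022-07-13 08:21 UTC
Rule 2/5 (WNZ, -08:30): 2022-02-18 02:28 UTC ≤ query < 2022-09-24 17:46 UTC
8·60 + 21 - 510 = -9 min
-9 = -1·1440 + 1431; 1431 = 23·60 + 51 → 23:51, 2022-07-13 - 1 day = 2022-07-12
→ 2022-07-12 23:51 WNZ

2022-07-12 23:51 WNZ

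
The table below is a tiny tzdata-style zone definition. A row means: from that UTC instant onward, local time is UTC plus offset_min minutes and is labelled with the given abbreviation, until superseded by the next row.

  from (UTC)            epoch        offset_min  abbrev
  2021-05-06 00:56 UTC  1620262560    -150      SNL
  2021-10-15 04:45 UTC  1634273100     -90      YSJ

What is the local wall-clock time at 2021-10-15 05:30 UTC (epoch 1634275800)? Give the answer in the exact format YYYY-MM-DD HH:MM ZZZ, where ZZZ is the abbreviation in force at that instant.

Query: 2021-10-15 05:30 UTC
Rule 2/2 (YSJ, -01:30): 2021-10-15 04:45 UTC ≤ query < +∞
5·60 + 30 - 90 = 240 min
240 = 0·1440 + 240; 240 = 4·60 + 0 → 04:00, same day
→ 2021-10-15 04:00 YSJ

2021-10-15 04:00 YSJ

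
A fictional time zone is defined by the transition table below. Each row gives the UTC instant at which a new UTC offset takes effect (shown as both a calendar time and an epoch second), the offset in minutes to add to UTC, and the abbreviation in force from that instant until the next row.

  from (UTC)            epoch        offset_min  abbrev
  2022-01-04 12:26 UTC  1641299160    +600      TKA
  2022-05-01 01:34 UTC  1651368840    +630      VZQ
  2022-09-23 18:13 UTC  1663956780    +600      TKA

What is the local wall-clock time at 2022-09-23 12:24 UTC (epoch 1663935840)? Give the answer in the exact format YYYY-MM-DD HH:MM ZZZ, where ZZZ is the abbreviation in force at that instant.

2022-09-23 22:54 VZQ

Query: 2022-09-23 12:24 UTC
Rule 2/3 (VZQ, +10:30): 2022-05-01 01:34 UTC ≤ query < 2022-09-23 18:13 UTC
12·60 + 24 + 630 = 1374 min
1374 = 0·1440 + 1374; 1374 = 22·60 + 54 → 22:54, same day
→ 2022-09-23 22:54 VZQ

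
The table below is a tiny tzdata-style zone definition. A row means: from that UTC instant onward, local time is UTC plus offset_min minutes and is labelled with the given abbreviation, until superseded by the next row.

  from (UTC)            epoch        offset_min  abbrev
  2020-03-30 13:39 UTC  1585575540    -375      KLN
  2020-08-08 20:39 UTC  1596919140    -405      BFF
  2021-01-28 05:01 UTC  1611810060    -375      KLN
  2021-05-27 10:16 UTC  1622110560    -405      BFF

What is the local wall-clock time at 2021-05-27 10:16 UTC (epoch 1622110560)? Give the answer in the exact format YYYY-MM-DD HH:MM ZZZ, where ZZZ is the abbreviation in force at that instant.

2021-05-27 03:31 BFF

Query: 2021-05-27 10:16 UTC
Rule 4/4 (BFF, -06:45): 2021-05-27 10:16 UTC ≤ query < +∞
10·60 + 16 - 405 = 211 min
211 = 0·1440 + 211; 211 = 3·60 + 31 → 03:31, same day
→ 2021-05-27 03:31 BFF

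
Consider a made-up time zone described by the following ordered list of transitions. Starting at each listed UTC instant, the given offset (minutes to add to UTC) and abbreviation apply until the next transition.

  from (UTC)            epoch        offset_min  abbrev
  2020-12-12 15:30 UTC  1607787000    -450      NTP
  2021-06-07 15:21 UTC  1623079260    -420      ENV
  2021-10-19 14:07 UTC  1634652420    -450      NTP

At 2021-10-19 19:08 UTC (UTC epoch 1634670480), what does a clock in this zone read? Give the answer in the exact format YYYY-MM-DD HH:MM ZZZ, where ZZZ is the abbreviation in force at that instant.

Query: 2021-10-19 19:08 UTC
Rule 3/3 (NTP, -07:30): 2021-10-19 14:07 UTC ≤ query < +∞
19·60 + 8 - 450 = 698 min
698 = 0·1440 + 698; 698 = 11·60 + 38 → 11:38, same day
→ 2021-10-19 11:38 NTP

2021-10-19 11:38 NTP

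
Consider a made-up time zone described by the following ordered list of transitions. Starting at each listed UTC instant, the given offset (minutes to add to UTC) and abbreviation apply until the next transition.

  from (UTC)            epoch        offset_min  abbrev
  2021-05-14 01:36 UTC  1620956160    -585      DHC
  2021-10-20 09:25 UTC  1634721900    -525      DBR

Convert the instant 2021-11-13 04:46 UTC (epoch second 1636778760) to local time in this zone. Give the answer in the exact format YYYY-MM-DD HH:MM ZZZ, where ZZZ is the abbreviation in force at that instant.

Query: 2021-11-13 04:46 UTC
Rule 2/2 (DBR, -08:45): 2021-10-20 09:25 UTC ≤ query < +∞
4·60 + 46 - 525 = -239 min
-239 = -1·1440 + 1201; 1201 = 20·60 + 1 → 20:01, 2021-11-13 - 1 day = 2021-11-12
→ 2021-11-12 20:01 DBR

2021-11-12 20:01 DBR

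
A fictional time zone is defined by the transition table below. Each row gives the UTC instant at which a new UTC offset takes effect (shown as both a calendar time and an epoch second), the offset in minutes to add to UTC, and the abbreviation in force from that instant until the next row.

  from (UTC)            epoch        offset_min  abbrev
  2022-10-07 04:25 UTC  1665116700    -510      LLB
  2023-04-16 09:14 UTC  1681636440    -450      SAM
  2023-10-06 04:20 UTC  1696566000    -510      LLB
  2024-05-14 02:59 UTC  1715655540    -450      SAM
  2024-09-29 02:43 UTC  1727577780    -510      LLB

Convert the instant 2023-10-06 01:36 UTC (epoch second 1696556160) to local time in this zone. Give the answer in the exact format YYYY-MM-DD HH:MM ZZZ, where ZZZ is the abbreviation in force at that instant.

Query: 2023-10-06 01:36 UTC
Rule 2/5 (SAM, -07:30): 2023-04-16 09:14 UTC ≤ query < 2023-10-06 04:20 UTC
1·60 + 36 - 450 = -354 min
-354 = -1·1440 + 1086; 1086 = 18·60 + 6 → 18:06, 2023-10-06 - 1 day = 2023-10-05
→ 2023-10-05 18:06 SAM

2023-10-05 18:06 SAM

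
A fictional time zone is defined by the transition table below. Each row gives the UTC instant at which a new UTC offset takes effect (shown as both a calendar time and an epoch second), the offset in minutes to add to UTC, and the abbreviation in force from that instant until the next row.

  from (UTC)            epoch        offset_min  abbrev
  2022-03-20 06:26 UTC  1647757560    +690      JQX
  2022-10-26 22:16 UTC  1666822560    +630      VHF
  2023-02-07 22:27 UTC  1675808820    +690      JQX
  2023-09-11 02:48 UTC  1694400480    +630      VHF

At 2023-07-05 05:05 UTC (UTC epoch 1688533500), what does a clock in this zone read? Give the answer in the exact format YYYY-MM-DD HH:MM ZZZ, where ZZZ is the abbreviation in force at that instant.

2023-07-05 16:35 JQX

Query: 2023-07-05 05:05 UTC
Rule 3/4 (JQX, +11:30): 2023-02-07 22:27 UTC ≤ query < 2023-09-11 02:48 UTC
5·60 + 5 + 690 = 995 min
995 = 0·1440 + 995; 995 = 16·60 + 35 → 16:35, same day
→ 2023-07-05 16:35 JQX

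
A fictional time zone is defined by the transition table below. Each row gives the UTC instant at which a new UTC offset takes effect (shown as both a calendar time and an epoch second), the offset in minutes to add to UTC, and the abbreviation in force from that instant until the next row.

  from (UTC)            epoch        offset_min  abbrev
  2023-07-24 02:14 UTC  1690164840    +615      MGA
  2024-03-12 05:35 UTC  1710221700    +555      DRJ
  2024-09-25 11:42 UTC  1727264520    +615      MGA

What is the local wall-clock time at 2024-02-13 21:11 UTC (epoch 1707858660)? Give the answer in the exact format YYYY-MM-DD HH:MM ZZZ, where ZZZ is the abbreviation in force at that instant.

Query: 2024-02-13 21:11 UTC
Rule 1/3 (MGA, +10:15): 2023-07-24 02:14 UTC ≤ query < 2024-03-12 05:35 UTC
21·60 + 11 + 615 = 1886 min
1886 = 1·1440 + 446; 446 = 7·60 + 26 → 07:26, 2024-02-13 + 1 day = 2024-02-14
→ 2024-02-14 07:26 MGA

2024-02-14 07:26 MGA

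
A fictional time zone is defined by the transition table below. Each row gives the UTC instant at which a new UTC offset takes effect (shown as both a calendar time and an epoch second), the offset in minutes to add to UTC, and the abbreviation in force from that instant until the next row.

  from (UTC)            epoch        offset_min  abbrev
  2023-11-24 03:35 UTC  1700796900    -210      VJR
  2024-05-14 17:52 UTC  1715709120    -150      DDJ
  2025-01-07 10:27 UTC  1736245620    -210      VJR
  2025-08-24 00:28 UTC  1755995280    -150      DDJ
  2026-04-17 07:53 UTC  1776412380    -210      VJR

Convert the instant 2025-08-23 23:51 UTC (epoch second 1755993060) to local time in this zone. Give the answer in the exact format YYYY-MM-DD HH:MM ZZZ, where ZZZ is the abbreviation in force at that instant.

Query: 2025-08-23 23:51 UTC
Rule 3/5 (VJR, -03:30): 2025-01-07 10:27 UTC ≤ query < 2025-08-24 00:28 UTC
23·60 + 51 - 210 = 1221 min
1221 = 0·1440 + 1221; 1221 = 20·60 + 21 → 20:21, same day
→ 2025-08-23 20:21 VJR

2025-08-23 20:21 VJR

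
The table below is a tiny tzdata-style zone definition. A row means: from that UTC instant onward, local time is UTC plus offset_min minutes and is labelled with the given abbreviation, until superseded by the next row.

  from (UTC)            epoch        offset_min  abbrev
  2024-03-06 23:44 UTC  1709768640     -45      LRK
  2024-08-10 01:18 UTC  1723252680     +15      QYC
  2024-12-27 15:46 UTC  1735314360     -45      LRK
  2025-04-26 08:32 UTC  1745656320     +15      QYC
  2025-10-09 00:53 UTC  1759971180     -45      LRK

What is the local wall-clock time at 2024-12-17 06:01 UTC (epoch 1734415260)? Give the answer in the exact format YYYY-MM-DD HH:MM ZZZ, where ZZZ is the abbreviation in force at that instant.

2024-12-17 06:16 QYC

Query: 2024-12-17 06:01 UTC
Rule 2/5 (QYC, +00:15): 2024-08-10 01:18 UTC ≤ query < 2024-12-27 15:46 UTC
6·60 + 1 + 15 = 376 min
376 = 0·1440 + 376; 376 = 6·60 + 16 → 06:16, same day
→ 2024-12-17 06:16 QYC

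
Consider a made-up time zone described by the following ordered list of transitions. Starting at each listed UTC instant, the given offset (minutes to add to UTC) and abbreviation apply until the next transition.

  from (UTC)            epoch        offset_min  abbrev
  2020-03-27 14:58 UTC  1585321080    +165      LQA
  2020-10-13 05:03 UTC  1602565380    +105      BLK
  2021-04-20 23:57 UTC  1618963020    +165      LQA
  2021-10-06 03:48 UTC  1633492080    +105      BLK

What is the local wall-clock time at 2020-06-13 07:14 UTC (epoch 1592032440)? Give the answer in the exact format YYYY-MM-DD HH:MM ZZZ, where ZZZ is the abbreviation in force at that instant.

Query: 2020-06-13 07:14 UTC
Rule 1/4 (LQA, +02:45): 2020-03-27 14:58 UTC ≤ query < 2020-10-13 05:03 UTC
7·60 + 14 + 165 = 599 min
599 = 0·1440 + 599; 599 = 9·60 + 59 → 09:59, same day
→ 2020-06-13 09:59 LQA

2020-06-13 09:59 LQA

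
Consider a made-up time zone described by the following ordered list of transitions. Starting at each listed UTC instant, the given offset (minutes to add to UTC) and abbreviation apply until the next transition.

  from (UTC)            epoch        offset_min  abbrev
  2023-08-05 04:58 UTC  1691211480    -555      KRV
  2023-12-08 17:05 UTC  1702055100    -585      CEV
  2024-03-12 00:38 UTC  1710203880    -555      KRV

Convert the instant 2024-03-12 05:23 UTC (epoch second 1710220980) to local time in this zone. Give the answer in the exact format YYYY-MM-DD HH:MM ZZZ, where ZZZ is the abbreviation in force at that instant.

2024-03-11 20:08 KRV

Query: 2024-03-12 05:23 UTC
Rule 3/3 (KRV, -09:15): 2024-03-12 00:38 UTC ≤ query < +∞
5·60 + 23 - 555 = -232 min
-232 = -1·1440 + 1208; 1208 = 20·60 + 8 → 20:08, 2024-03-12 - 1 day = 2024-03-11
→ 2024-03-11 20:08 KRV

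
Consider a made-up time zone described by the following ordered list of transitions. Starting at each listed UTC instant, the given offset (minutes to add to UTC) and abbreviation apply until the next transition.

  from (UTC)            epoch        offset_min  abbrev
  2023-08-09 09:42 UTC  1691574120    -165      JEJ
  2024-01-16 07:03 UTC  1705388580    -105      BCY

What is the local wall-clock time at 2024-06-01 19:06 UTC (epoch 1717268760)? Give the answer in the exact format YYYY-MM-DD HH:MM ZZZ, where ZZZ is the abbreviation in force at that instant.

2024-06-01 17:21 BCY

Query: 2024-06-01 19:06 UTC
Rule 2/2 (BCY, -01:45): 2024-01-16 07:03 UTC ≤ query < +∞
19·60 + 6 - 105 = 1041 min
1041 = 0·1440 + 1041; 1041 = 17·60 + 21 → 17:21, same day
→ 2024-06-01 17:21 BCY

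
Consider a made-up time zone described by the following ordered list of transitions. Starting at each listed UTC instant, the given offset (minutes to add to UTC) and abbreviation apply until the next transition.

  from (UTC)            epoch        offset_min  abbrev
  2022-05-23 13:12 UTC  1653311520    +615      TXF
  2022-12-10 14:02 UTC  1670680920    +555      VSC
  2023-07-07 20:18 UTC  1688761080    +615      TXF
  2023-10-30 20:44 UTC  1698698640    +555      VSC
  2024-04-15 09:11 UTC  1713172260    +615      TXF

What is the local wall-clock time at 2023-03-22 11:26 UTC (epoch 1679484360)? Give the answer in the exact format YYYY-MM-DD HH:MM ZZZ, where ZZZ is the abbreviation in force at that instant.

Query: 2023-03-22 11:26 UTC
Rule 2/5 (VSC, +09:15): 2022-12-10 14:02 UTC ≤ query < 2023-07-07 20:18 UTC
11·60 + 26 + 555 = 1241 min
1241 = 0·1440 + 1241; 1241 = 20·60 + 41 → 20:41, same day
→ 2023-03-22 20:41 VSC

2023-03-22 20:41 VSC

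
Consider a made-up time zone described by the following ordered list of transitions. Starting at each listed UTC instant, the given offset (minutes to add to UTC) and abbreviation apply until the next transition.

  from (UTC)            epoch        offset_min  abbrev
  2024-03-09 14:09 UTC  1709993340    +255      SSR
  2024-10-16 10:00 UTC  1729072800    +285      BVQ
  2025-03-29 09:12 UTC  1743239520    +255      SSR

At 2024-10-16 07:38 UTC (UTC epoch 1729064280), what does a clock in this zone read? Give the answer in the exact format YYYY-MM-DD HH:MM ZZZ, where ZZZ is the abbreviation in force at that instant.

2024-10-16 11:53 SSR

Query: 2024-10-16 07:38 UTC
Rule 1/3 (SSR, +04:15): 2024-03-09 14:09 UTC ≤ query < 2024-10-16 10:00 UTC
7·60 + 38 + 255 = 713 min
713 = 0·1440 + 713; 713 = 11·60 + 53 → 11:53, same day
→ 2024-10-16 11:53 SSR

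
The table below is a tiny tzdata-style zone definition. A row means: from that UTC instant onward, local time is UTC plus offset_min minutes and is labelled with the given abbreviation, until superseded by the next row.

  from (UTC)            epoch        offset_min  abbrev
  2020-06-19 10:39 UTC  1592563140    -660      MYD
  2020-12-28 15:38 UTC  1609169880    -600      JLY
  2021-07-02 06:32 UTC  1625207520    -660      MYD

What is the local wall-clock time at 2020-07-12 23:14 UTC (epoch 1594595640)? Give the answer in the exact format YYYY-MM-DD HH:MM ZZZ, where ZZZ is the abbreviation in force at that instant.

Query: 2020-07-12 23:14 UTC
Rule 1/3 (MYD, -11:00): 2020-06-19 10:39 UTC ≤ query < 2020-12-28 15:38 UTC
23·60 + 14 - 660 = 734 min
734 = 0·1440 + 734; 734 = 12·60 + 14 → 12:14, same day
→ 2020-07-12 12:14 MYD

2020-07-12 12:14 MYD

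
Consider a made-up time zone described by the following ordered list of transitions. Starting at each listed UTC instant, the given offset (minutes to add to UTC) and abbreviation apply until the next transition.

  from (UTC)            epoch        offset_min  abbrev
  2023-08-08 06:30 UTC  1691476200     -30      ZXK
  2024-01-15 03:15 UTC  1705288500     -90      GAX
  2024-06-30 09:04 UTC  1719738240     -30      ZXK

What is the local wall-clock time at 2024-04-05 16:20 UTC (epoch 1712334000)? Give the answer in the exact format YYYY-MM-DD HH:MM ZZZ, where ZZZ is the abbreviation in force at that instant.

2024-04-05 14:50 GAX

Query: 2024-04-05 16:20 UTC
Rule 2/3 (GAX, -01:30): 2024-01-15 03:15 UTC ≤ query < 2024-06-30 09:04 UTC
16·60 + 20 - 90 = 890 min
890 = 0·1440 + 890; 890 = 14·60 + 50 → 14:50, same day
→ 2024-04-05 14:50 GAX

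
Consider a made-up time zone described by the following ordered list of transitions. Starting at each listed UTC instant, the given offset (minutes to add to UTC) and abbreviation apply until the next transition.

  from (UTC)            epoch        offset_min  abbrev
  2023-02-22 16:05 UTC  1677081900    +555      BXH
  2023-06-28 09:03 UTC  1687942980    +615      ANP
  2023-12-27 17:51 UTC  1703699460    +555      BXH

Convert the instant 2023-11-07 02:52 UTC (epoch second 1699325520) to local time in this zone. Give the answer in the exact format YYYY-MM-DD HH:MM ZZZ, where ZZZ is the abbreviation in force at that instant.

Query: 2023-11-07 02:52 UTC
Rule 2/3 (ANP, +10:15): 2023-06-28 09:03 UTC ≤ query < 2023-12-27 17:51 UTC
2·60 + 52 + 615 = 787 min
787 = 0·1440 + 787; 787 = 13·60 + 7 → 13:07, same day
→ 2023-11-07 13:07 ANP

2023-11-07 13:07 ANP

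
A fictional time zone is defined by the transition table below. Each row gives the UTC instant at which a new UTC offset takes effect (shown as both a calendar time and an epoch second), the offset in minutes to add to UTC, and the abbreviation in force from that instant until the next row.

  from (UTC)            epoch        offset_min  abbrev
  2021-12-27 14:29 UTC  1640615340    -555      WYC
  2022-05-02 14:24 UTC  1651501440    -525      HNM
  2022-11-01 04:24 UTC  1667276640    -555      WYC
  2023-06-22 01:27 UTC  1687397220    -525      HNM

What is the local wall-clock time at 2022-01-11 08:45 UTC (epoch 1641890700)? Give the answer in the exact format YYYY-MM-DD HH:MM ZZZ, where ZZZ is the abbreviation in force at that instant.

Query: 2022-01-11 08:45 UTC
Rule 1/4 (WYC, -09:15): 2021-12-27 14:29 UTC ≤ query < 2022-05-02 14:24 UTC
8·60 + 45 - 555 = -30 min
-30 = -1·1440 + 1410; 1410 = 23·60 + 30 → 23:30, 2022-01-11 - 1 day = 2022-01-10
→ 2022-01-10 23:30 WYC

2022-01-10 23:30 WYC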